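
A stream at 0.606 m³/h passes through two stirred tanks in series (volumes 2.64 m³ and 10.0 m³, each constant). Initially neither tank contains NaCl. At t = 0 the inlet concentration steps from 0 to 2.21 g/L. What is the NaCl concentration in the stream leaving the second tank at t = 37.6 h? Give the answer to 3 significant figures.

1.90 g/L

Time constants: τᵢ = Vᵢ/Q for each well-mixed tank.
τ₁ = 2.64/0.606 = 4.3564 h; τ₂ = 10.0/0.606 = 16.502 h.
Solving the cascade with C₁(0)=C₂(0)=0 gives C₂(t) = C_in[1 − (τ₁ e^(−t/τ₁) − τ₂ e^(−t/τ₂))/(τ₁ − τ₂)].
At t = 37.6: e^(−t/τ₁) = 0.00017850, e^(−t/τ₂) = 0.10243.
C₂ = 2.21·[1 − (4.3564·0.00017850 − 16.502·0.10243)/(-12.145)] = 2.21·0.86089 = 1.9026 g/L.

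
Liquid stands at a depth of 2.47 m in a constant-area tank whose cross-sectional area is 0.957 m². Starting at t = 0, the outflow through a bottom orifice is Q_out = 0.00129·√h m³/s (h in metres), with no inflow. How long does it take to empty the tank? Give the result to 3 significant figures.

Volume balance on the tank: A dh/dt = −0.00129 √h.
This is separable: 2 d(√h)/dt = −0.00129/A, so √h = √h₀ − (0.00129/(2A)) t.
Set h = 0: 2√h₀ = (0.00129/A) t_empty ⇒ t_empty = 2A√h₀/0.00129.
t_empty = 2·0.957·√2.47/0.00129 = 1.9140·1.5716/0.00129 = 2331.9 s.

2330 s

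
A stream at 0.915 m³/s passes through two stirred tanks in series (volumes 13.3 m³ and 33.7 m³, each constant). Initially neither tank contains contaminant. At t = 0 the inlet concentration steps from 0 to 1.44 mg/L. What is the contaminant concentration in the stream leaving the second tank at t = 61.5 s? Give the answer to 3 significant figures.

Each tank obeys Vᵢ dCᵢ/dt = Q(Cᵢ₋₁ − Cᵢ), so τᵢ = Vᵢ/Q.
τ₁ = 13.3/0.915 = 14.536 s; τ₂ = 33.7/0.915 = 36.831 s.
Solving the cascade with C₁(0)=C₂(0)=0 gives C₂(t) = C_in[1 − (τ₁ e^(−t/τ₁) − τ₂ e^(−t/τ₂))/(τ₁ − τ₂)].
At t = 61.5: e^(−t/τ₁) = 0.014538, e^(−t/τ₂) = 0.18828.
C₂ = 1.44·[1 − (14.536·0.014538 − 36.831·0.18828)/(-22.295)] = 1.44·0.69844 = 1.0058 mg/L.

1.01 mg/L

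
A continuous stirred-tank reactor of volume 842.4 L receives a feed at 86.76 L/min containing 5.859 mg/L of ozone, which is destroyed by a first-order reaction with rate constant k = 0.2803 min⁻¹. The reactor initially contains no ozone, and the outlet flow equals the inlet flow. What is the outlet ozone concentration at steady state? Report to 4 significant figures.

Species balance: V dC/dt = Q C_in − Q C − k V C.
At steady state: 0 = Q C_in − (Q + kV) C_ss, so C_ss = Q C_in/(Q + kV).
C_ss = 86.76·5.859/(86.76 + 0.2803·842.4) = 508.327/322.885 = 1.57433 mg/L.

1.574 mg/L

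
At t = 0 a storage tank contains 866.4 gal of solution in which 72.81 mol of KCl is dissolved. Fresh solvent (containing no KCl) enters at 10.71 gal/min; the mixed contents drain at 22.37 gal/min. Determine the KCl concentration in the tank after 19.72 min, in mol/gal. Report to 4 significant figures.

0.06331 mol/gal

Total volume: dV/dt = Q_in − Q_out = -11.6600 gal/min, so V(t) = 866.4 − 11.6600 t and V(19.72) = 636.465 gal.
Solute balance: dm/dt = 0 − Q_out C = −Q_out m/V(t).
dm/m = −Q_out dt/(V₀ − 11.6600 t); integrating gives ln(m/m₀) = −(Q_out/(Q_in−Q_out)) ln(V/V₀).
m = m₀ (V₀/V)^(Q_out/(Q_in−Q_out)) = 72.81 × (866.4/636.465)^(-1.91852) = 40.2917 mol.
C = m/V = 40.2917/636.465 = 0.0633055 mol/gal.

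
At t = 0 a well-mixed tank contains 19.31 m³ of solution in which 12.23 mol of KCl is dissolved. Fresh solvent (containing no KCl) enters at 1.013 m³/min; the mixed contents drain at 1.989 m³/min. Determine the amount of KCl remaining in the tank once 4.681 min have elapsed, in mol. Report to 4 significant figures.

7.055 mol

Let m(t) be the amount of KCl. Volume: V(t) = V₀ + (Q_in − Q_out) t = 19.31 − 0.976000 t; V(4.681) = 14.7413 m³.
Species balance (pure solvent in): dm/dt = −Q_out · m/V(t).
dm/m = −Q_out dt/(V₀ − 0.976000 t); integrating gives ln(m/m₀) = −(Q_out/(Q_in−Q_out)) ln(V/V₀).
m = m₀ (V₀/V)^(Q_out/(Q_in−Q_out)) = 12.23 × (19.31/14.7413)^(-2.03791) = 7.05491 mol.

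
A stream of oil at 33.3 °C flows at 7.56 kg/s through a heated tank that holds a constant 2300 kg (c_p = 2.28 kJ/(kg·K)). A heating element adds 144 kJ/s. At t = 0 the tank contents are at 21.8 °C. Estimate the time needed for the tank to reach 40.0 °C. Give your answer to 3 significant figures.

756 s

M c_p dT/dt = ṁ c_p (T_in − T) + Q̇.
τ = M/ṁ = 304.23 s; T_ss = T_in + Q̇/(ṁ c_p) = 41.654 °C.
T(t) = T_ss + (T₀ − T_ss) e^(−t/τ). Set T = 40.0:
e^(−t/τ) = (40.0 − 41.654)/(21.8 − 41.654) = 0.083318
t = −304.23 · ln(0.083318) = 756.05 s.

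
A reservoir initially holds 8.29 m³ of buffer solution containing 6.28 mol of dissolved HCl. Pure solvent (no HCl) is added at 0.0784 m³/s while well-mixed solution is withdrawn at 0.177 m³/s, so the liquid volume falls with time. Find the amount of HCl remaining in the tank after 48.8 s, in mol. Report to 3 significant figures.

Let m(t) be the amount of HCl. Volume: V(t) = V₀ + (Q_in − Q_out) t = 8.29 − 0.098600 t; V(48.8) = 3.4783 m³.
No HCl enters, so dm/dt = −Q_out · (m/V).
dm/m = −Q_out dt/(V₀ − 0.098600 t); integrating gives ln(m/m₀) = −(Q_out/(Q_in−Q_out)) ln(V/V₀).
m = m₀ (V₀/V)^(Q_out/(Q_in−Q_out)) = 6.28 × (8.29/3.4783)^(-1.7951) = 1.3209 mol.

1.32 mol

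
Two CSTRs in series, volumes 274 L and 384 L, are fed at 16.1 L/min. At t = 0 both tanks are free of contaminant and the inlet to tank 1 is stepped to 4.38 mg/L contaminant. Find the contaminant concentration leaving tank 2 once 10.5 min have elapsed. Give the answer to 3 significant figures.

Species balance on tank i: dCᵢ/dt = (Cᵢ₋₁ − Cᵢ)/τᵢ with τᵢ = Vᵢ/Q.
τ₁ = 274/16.1 = 17.019 min; τ₂ = 384/16.1 = 23.851 min.
Tank 1: C₁ = C_in(1 − e^(−t/τ₁)). Tank 2 (τ₁ ≠ τ₂): C₂ = C_in[1 − (τ₁ e^(−t/τ₁) − τ₂ e^(−t/τ₂))/(τ₁ − τ₂)].
At t = 10.5: e^(−t/τ₁) = 0.53958, e^(−t/τ₂) = 0.64389.
C₂ = 4.38·[1 − (17.019·0.53958 − 23.851·0.64389)/(-6.8323)] = 4.38·0.096290 = 0.42175 mg/L.

0.422 mg/L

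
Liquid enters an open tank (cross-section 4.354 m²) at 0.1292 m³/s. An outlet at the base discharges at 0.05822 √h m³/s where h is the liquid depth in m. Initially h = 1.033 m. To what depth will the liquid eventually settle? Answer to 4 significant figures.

Unsteady balance on liquid volume: A dh/dt = Q_in − 0.05822 √h. At steady state dh/dt = 0:
Q_in = 0.05822 √h_ss ⇒ √h_ss = 0.1292/0.05822 = 2.21917.
h_ss = 2.21917² = 4.92471 m. (Since h₀ = 1.033 m < h_ss, the level will rise toward this value.)

4.925 m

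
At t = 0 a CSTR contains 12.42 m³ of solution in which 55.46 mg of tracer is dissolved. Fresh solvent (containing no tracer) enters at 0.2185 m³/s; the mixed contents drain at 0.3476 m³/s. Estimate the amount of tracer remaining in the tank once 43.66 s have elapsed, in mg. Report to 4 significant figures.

Total volume: dV/dt = Q_in − Q_out = -0.129100 m³/s, so V(t) = 12.42 − 0.129100 t and V(43.66) = 6.78349 m³.
Solute balance: dm/dt = 0 − Q_out C = −Q_out m/V(t).
dm/m = −Q_out dt/(V₀ − 0.129100 t); integrating gives ln(m/m₀) = −(Q_out/(Q_in−Q_out)) ln(V/V₀).
m = m₀ (V₀/V)^(Q_out/(Q_in−Q_out)) = 55.46 × (12.42/6.78349)^(-2.69249) = 10.8830 mg.

10.88 mg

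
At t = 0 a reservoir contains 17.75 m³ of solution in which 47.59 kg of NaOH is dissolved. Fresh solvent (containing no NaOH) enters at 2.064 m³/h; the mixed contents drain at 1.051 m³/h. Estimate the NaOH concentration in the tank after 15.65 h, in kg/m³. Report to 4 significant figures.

Total volume: dV/dt = Q_in − Q_out = 1.01300 m³/h, so V(t) = 17.75 + 1.01300 t and V(15.65) = 33.6035 m³.
Species balance (pure solvent in): dm/dt = −Q_out · m/V(t).
Separate: dm/m = −Q_out dt/V(t) ⇒ ln(m/m₀) = −(Q_out/(Q_in−Q_out)) ln(V/V₀).
m = m₀ (V₀/V)^(Q_out/(Q_in−Q_out)) = 47.59 × (17.75/33.6035)^(1.03751) = 24.5433 kg.
C = m/V = 24.5433/33.6035 = 0.730379 kg/m³.

0.7304 kg/m³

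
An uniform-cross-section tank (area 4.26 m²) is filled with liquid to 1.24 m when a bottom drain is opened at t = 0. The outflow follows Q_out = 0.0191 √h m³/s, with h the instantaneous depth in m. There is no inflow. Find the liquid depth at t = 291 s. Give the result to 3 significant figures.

0.213 m

A dh/dt = −Q_out = −0.0191 √h.
This is separable: 2 d(√h)/dt = −0.0191/A, so √h = √h₀ − (0.0191/(2A)) t.
√h = √1.24 − 0.0191·291/(2·4.26) = 1.1136 − 0.65236 = 0.46119.
h = 0.46119² = 0.21270 m.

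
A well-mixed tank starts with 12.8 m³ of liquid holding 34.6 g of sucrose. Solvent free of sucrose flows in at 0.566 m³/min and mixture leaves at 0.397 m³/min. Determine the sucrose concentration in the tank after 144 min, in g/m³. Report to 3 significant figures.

Total volume: dV/dt = Q_in − Q_out = 0.16900 m³/min, so V(t) = 12.8 + 0.16900 t and V(144) = 37.136 m³.
Solute balance: dm/dt = 0 − Q_out C = −Q_out m/V(t).
Separate: dm/m = −Q_out dt/V(t) ⇒ ln(m/m₀) = −(Q_out/(Q_in−Q_out)) ln(V/V₀).
m = m₀ (V₀/V)^(Q_out/(Q_in−Q_out)) = 34.6 × (12.8/37.136)^(2.3491) = 2.8341 g.
C = m/V = 2.8341/37.136 = 0.076316 g/m³.

0.0763 g/m³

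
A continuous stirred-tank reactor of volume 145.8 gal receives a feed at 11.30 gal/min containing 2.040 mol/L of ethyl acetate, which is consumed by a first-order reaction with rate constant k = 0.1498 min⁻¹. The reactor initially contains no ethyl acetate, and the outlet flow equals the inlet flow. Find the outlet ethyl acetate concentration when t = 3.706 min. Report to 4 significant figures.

Species balance: V dC/dt = Q C_in − Q C − k V C.
This is linear with rate a = Q/V + k = 0.227303 min⁻¹.
C_ss = Q C_in/(Q + kV) = 0.695577 mol/L; C(t) = C_ss + (C₀ − C_ss) e^(−a t).
C(3.706) = 0.695577 + (-0.695577)·e^(−0.227303·3.706) = 0.695577 + (-0.695577)·0.430681 = 0.396005 mol/L.

0.3960 mol/L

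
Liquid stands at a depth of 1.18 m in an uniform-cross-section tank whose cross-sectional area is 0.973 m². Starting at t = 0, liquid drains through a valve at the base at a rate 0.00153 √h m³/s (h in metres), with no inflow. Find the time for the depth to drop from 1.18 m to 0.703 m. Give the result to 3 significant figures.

A dh/dt = −Q_out = −0.00153 √h.
Separate and integrate: 2(√h − √h₀) = −(0.00153/A) t.
t = 2A(√h₀ − √h)/0.00153 = 2·0.973·(√1.18 − √0.703)/0.00153
  = 1.9460 × (1.0863 − 0.83845) / 0.00153 = 315.21 s.

315 s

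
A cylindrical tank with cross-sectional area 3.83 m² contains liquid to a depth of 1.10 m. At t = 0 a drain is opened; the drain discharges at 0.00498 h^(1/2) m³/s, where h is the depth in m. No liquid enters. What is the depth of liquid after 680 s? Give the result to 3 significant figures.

0.368 m

A dh/dt = −Q_out = −0.00498 √h.
Separate and integrate: 2(√h − √h₀) = −(0.00498/A) t.
√h = √1.10 − 0.00498·680/(2·3.83) = 1.0488 − 0.44209 = 0.60672.
h = 0.60672² = 0.36811 m.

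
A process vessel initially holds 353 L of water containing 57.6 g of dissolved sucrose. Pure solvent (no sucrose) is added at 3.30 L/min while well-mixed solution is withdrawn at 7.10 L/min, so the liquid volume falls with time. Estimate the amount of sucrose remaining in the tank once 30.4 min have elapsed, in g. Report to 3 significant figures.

Total volume: dV/dt = Q_in − Q_out = -3.8000 L/min, so V(t) = 353 − 3.8000 t and V(30.4) = 237.48 L.
Solute balance: dm/dt = 0 − Q_out C = −Q_out m/V(t).
Separate: dm/m = −Q_out dt/V(t) ⇒ ln(m/m₀) = −(Q_out/(Q_in−Q_out)) ln(V/V₀).
m = m₀ (V₀/V)^(Q_out/(Q_in−Q_out)) = 57.6 × (353/237.48)^(-1.8684) = 27.465 g.

27.5 g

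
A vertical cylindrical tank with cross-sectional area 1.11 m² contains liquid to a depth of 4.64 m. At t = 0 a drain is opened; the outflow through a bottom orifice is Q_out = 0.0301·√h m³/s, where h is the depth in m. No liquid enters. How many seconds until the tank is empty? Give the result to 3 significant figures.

159 s

Unsteady balance on liquid volume: A dh/dt = −0.0301 √h.
∫ h^(−1/2) dh = −(0.0301/A) ∫ dt, giving 2√h = 2√h₀ − (0.0301/A) t.
Tank is empty when √h = 0: t_empty = 2A√h₀/0.0301.
t_empty = 2·1.11·√4.64/0.0301 = 2.2200·2.1541/0.0301 = 158.87 s.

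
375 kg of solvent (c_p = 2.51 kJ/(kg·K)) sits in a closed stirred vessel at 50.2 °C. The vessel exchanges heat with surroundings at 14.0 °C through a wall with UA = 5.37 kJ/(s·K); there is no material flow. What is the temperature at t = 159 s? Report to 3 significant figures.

First-law balance (no shaft work): M c_p dT/dt = −UA(T − T_amb).
dT/dt = (T_ss − T)/τ with T_ss = T_amb = 14.000 °C, τ = M c_p/UA = 375·2.51/5.37 = 175.28 s.
Solution: T(t) = T_ss + (T₀ − T_ss) e^(−t/τ).
T(159) = 14.000 + (36.200)·0.40368 = 28.613 °C.

28.6 °C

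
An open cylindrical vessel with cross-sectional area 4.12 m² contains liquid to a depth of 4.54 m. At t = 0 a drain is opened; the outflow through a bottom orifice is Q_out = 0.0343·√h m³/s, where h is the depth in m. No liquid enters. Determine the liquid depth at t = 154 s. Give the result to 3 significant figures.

With no inflow, A dh/dt = −0.0343 √h.
This is separable: 2 d(√h)/dt = −0.0343/A, so √h = √h₀ − (0.0343/(2A)) t.
√h = √4.54 − 0.0343·154/(2·4.12) = 2.1307 − 0.64104 = 1.4897.
h = 1.4897² = 2.2192 m.

2.22 m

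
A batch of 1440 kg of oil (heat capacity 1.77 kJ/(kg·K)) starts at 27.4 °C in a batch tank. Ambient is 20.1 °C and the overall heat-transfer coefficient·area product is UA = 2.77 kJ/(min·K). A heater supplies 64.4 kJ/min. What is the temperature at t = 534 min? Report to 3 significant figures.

34.4 °C

Lumped-capacitance energy balance: M c_p dT/dt = UA(T_amb − T) + Q̇.
dT/dt = (T_ss − T)/τ with T_ss = T_amb + Q̇/UA = 20.1 + 64.4/2.77 = 43.349 °C, τ = M c_p/UA = 1440·1.77/2.77 = 920.14 min.
Solution: T(t) = T_ss + (T₀ − T_ss) e^(−t/τ).
T(534) = 43.349 + (-15.949)·0.55971 = 34.422 °C.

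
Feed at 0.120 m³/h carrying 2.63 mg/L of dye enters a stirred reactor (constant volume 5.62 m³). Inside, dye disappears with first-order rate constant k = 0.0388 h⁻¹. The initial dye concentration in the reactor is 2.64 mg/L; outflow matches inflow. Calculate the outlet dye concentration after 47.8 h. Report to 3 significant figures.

Accumulation = in − out − consumed: V dC/dt = Q C_in − Q C − k V C.
This is linear with rate a = Q/V + k = 0.060152 h⁻¹.
C_ss = Q C_in/(Q + kV) = 0.93357 mg/L; C(t) = C_ss + (C₀ − C_ss) e^(−a t).
C(47.8) = 0.93357 + (1.7064)·e^(−0.060152·47.8) = 0.93357 + (1.7064)·0.056400 = 1.0298 mg/L.

1.03 mg/L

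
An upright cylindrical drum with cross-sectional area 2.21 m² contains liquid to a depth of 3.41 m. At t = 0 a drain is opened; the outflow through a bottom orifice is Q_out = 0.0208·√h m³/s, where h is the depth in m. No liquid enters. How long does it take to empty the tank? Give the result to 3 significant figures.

With no inflow, A dh/dt = −0.0208 √h.
Separate and integrate: 2(√h − √h₀) = −(0.0208/A) t.
Set h = 0: 2√h₀ = (0.0208/A) t_empty ⇒ t_empty = 2A√h₀/0.0208.
t_empty = 2·2.21·√3.41/0.0208 = 4.4200·1.8466/0.0208 = 392.41 s.

392 s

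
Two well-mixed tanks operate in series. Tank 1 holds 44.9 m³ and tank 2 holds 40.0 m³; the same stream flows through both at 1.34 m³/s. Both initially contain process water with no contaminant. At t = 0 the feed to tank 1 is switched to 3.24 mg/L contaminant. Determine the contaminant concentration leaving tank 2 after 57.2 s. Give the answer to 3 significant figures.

Time constants: τᵢ = Vᵢ/Q for each well-mixed tank.
τ₁ = 44.9/1.34 = 33.507 s; τ₂ = 40.0/1.34 = 29.851 s.
Solving the cascade with C₁(0)=C₂(0)=0 gives C₂(t) = C_in[1 − (τ₁ e^(−t/τ₁) − τ₂ e^(−t/τ₂))/(τ₁ − τ₂)].
At t = 57.2: e^(−t/τ₁) = 0.18139, e^(−t/τ₂) = 0.14717.
C₂ = 3.24·[1 − (33.507·0.18139 − 29.851·0.14717)/(3.6567)] = 3.24·0.53918 = 1.7470 mg/L.

1.75 mg/L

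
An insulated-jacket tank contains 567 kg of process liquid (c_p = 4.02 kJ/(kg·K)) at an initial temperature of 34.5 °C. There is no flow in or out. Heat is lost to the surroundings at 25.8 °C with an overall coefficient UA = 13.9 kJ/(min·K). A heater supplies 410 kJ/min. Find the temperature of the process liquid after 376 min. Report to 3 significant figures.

Heat balance on the well-mixed liquid: M c_p dT/dt = −UA(T − T_amb) + Q̇.
dT/dt = (T_ss − T)/τ with T_ss = T_amb + Q̇/UA = 25.8 + 410/13.9 = 55.296 °C, τ = M c_p/UA = 567·4.02/13.9 = 163.98 min.
T approaches T_ss exponentially: T(t) = T_ss + (T₀ − T_ss) e^(−t/τ).
T(376) = 55.296 + (-20.796)·0.10097 = 53.197 °C.

53.2 °C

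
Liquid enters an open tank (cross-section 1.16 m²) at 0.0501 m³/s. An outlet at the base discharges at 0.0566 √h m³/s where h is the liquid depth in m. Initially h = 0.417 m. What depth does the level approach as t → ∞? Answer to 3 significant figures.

Level balance: A dh/dt = 0.0501 − 0.0566 √h. Setting dh/dt = 0:
Q_in = 0.0566 √h_ss ⇒ √h_ss = 0.0501/0.0566 = 0.88516.
h_ss = 0.88516² = 0.78351 m. (Since h₀ = 0.417 m < h_ss, the level will rise toward this value.)

0.784 m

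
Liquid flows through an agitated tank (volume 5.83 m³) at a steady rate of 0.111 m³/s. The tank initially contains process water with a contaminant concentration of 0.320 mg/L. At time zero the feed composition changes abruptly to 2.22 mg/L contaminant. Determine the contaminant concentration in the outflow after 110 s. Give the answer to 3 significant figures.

Accumulation = in − out for the solute gives V dC/dt = Q(C_in − C).
Rewrite as dC/dt + C/τ = C_in/τ, τ = V/Q = 52.523 s.
C approaches C_in exponentially: C(t) = C_in + (C₀ − C_in) e^(−t/τ).
C(110) = 2.22 + (0.320 − 2.22)·e^(−110/52.523) = 2.22 + (-1.9000)·0.12315 = 1.9860 mg/L.

1.99 mg/L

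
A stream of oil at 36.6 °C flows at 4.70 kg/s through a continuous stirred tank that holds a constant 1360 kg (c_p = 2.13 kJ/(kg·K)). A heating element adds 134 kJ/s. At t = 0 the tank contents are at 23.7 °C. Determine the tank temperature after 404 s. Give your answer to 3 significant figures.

First-law balance (no shaft work): M c_p dT/dt = ṁ c_p (T_in − T) + 134.
τ = M/ṁ = 289.36 s; T_ss = T_in + Q̇/(ṁ c_p) = 36.6 + 134/(4.70·2.13) = 49.985 °C.
This is linear first-order; T(t) = T_ss + (T₀ − T_ss) e^(−t/τ).
T(404) = 49.985 + (-26.285)·e^(−404/289.36) = 49.985 + (-26.285)·0.24754 = 43.479 °C.

43.5 °C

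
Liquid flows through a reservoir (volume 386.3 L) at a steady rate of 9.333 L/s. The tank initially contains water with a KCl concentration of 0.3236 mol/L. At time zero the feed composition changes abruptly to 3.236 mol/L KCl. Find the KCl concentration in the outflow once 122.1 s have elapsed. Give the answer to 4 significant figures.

Mass balance on the solute (V constant): V dC/dt = Q(C_in − C).
Rewrite as dC/dt + C/τ = C_in/τ, τ = V/Q = 41.3908 s.
C approaches C_in exponentially: C(t) = C_in + (C₀ − C_in) e^(−t/τ).
C(122.1) = 3.236 + (0.3236 − 3.236)·e^(−122.1/41.3908) = 3.236 + (-2.91240)·0.0523432 = 3.08356 mol/L.

3.084 mol/L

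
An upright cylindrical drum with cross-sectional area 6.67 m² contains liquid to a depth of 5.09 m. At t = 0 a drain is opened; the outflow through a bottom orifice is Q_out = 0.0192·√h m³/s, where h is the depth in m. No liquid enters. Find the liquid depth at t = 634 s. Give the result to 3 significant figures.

With no inflow, A dh/dt = −0.0192 √h.
∫ h^(−1/2) dh = −(0.0192/A) ∫ dt, giving 2√h = 2√h₀ − (0.0192/A) t.
√h = √5.09 − 0.0192·634/(2·6.67) = 2.2561 − 0.91250 = 1.3436.
h = 1.3436² = 1.8053 m.

1.81 m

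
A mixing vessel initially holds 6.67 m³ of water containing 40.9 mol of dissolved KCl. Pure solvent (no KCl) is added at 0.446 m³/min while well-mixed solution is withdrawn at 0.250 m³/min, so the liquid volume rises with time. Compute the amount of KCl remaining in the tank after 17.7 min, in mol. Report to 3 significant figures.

Let m(t) be the amount of KCl. Volume: V(t) = V₀ + (Q_in − Q_out) t = 6.67 + 0.19600 t; V(17.7) = 10.139 m³.
Species balance (pure solvent in): dm/dt = −Q_out · m/V(t).
Separate: dm/m = −Q_out dt/V(t) ⇒ ln(m/m₀) = −(Q_out/(Q_in−Q_out)) ln(V/V₀).
m = m₀ (V₀/V)^(Q_out/(Q_in−Q_out)) = 40.9 × (6.67/10.139)^(1.2755) = 23.974 mol.

24.0 mol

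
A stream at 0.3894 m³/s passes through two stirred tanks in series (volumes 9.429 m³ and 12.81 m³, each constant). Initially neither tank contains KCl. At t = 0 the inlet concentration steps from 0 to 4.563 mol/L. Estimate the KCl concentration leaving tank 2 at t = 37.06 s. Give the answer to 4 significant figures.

1.713 mol/L

Species balance on tank i: dCᵢ/dt = (Cᵢ₋₁ − Cᵢ)/τᵢ with τᵢ = Vᵢ/Q.
τ₁ = 9.429/0.3894 = 24.2142 s; τ₂ = 12.81/0.3894 = 32.8968 s.
Tank 1: C₁ = C_in(1 − e^(−t/τ₁)). Tank 2 (τ₁ ≠ τ₂): C₂ = C_in[1 − (τ₁ e^(−t/τ₁) − τ₂ e^(−t/τ₂))/(τ₁ − τ₂)].
At t = 37.06: e^(−t/τ₁) = 0.216426, e^(−t/τ₂) = 0.324148.
C₂ = 4.563·[1 − (24.2142·0.216426 − 32.8968·0.324148)/(-8.68259)] = 4.563·0.375433 = 1.71310 mol/L.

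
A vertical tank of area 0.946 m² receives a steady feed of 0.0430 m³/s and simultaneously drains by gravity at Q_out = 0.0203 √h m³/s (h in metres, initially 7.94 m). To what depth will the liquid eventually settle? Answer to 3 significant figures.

4.49 m

Accumulation of liquid (constant cross-section A): A dh/dt = Q_in − 0.0203 √h. At steady state dh/dt = 0:
Q_in = 0.0203 √h_ss ⇒ √h_ss = 0.0430/0.0203 = 2.1182.
h_ss = 2.1182² = 4.4869 m. (Since h₀ = 7.94 m > h_ss, the level will fall toward this value.)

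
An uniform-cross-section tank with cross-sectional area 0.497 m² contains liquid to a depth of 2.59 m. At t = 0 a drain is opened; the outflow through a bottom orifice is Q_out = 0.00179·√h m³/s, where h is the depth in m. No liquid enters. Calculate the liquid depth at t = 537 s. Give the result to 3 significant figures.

0.413 m

A dh/dt = −Q_out = −0.00179 √h.
∫ h^(−1/2) dh = −(0.00179/A) ∫ dt, giving 2√h = 2√h₀ − (0.00179/A) t.
√h = √2.59 − 0.00179·537/(2·0.497) = 1.6093 − 0.96703 = 0.64232.
h = 0.64232² = 0.41257 m.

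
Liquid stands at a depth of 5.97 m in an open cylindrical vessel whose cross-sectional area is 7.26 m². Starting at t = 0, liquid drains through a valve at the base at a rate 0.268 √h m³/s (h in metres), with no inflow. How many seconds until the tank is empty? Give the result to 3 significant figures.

Volume balance on the tank: A dh/dt = −0.268 √h.
∫ h^(−1/2) dh = −(0.268/A) ∫ dt, giving 2√h = 2√h₀ − (0.268/A) t.
Set h = 0: 2√h₀ = (0.268/A) t_empty ⇒ t_empty = 2A√h₀/0.268.
t_empty = 2·7.26·√5.97/0.268 = 14.520·2.4434/0.268 = 132.38 s.

132 s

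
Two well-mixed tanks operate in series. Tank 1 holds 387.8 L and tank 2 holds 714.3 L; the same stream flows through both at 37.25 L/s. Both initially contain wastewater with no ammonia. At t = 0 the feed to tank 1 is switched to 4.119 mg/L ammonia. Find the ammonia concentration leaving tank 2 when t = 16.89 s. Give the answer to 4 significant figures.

Each tank obeys Vᵢ dCᵢ/dt = Q(Cᵢ₋₁ − Cᵢ), so τᵢ = Vᵢ/Q.
τ₁ = 387.8/37.25 = 10.4107 s; τ₂ = 714.3/37.25 = 19.1758 s.
Tank 1: C₁ = C_in(1 − e^(−t/τ₁)). Tank 2 (τ₁ ≠ τ₂): C₂ = C_in[1 − (τ₁ e^(−t/τ₁) − τ₂ e^(−t/τ₂))/(τ₁ − τ₂)].
At t = 16.89: e^(−t/τ₁) = 0.197432, e^(−t/τ₂) = 0.414453.
C₂ = 4.119·[1 − (10.4107·0.197432 − 19.1758·0.414453)/(-8.76510)] = 4.119·0.327780 = 1.35013 mg/L.

1.350 mg/L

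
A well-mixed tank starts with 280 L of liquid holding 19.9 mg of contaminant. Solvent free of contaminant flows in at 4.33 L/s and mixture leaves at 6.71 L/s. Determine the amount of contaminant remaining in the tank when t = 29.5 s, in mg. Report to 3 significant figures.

Total volume: dV/dt = Q_in − Q_out = -2.3800 L/s, so V(t) = 280 − 2.3800 t and V(29.5) = 209.79 L.
Solute balance: dm/dt = 0 − Q_out C = −Q_out m/V(t).
dm/m = −Q_out dt/(V₀ − 2.3800 t); integrating gives ln(m/m₀) = −(Q_out/(Q_in−Q_out)) ln(V/V₀).
m = m₀ (V₀/V)^(Q_out/(Q_in−Q_out)) = 19.9 × (280/209.79)^(-2.8193) = 8.8183 mg.

8.82 mg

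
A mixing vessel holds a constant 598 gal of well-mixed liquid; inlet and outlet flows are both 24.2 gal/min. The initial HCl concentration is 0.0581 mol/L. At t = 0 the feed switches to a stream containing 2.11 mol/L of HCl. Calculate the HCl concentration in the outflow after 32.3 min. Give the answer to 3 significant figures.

1.55 mol/L

Transient balance on the dissolved component: V dC/dt = Q(C_in − C).
Time constant τ = V/Q = 598/24.2 = 24.711 min.
Integrating: C(t) = C_in + (C₀ − C_in) e^(−t/τ).
C(32.3) = 2.11 + (0.0581 − 2.11)·e^(−32.3/24.711) = 2.11 + (-2.0519)·0.27060 = 1.5548 mol/L.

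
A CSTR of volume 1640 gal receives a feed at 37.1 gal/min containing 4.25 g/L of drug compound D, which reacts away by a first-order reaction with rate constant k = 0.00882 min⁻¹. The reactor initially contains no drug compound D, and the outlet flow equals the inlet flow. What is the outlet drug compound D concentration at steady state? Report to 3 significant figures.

3.06 g/L

Species balance: V dC/dt = Q C_in − Q C − k V C.
At steady state: 0 = Q C_in − (Q + kV) C_ss, so C_ss = Q C_in/(Q + kV).
C_ss = 37.1·4.25/(37.1 + 0.00882·1640) = 157.68/51.565 = 3.0578 g/L.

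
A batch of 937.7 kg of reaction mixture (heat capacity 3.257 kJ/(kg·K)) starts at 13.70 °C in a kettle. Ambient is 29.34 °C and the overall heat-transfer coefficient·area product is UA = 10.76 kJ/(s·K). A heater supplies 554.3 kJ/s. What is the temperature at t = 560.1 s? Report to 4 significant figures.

71.52 °C

M c_p dT/dt = −UA(T − T_amb) + Q̇.
dT/dt = (T_ss − T)/τ with T_ss = T_amb + Q̇/UA = 29.34 + 554.3/10.76 = 80.8549 °C, τ = M c_p/UA = 937.7·3.257/10.76 = 283.837 s.
T approaches T_ss exponentially: T(t) = T_ss + (T₀ − T_ss) e^(−t/τ).
T(560.1) = 80.8549 + (-67.1549)·0.138995 = 71.5206 °C.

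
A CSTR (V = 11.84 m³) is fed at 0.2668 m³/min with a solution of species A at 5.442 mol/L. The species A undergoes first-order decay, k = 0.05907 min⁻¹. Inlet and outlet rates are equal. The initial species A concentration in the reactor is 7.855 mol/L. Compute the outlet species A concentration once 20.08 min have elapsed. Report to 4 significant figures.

V dC/dt = Q(C_in − C) − k V C.
This is linear with rate a = Q/V + k = 0.0816038 min⁻¹.
C_ss = Q C_in/(Q + kV) = 1.50273 mol/L; C(t) = C_ss + (C₀ − C_ss) e^(−a t).
C(20.08) = 1.50273 + (6.35227)·e^(−0.0816038·20.08) = 1.50273 + (6.35227)·0.194251 = 2.73667 mol/L.

2.737 mol/L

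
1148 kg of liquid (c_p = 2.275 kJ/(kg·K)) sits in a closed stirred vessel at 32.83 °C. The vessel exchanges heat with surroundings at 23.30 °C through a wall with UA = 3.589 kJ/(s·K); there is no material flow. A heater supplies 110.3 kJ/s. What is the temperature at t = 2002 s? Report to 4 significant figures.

52.68 °C

Energy balance: M c_p dT/dt = −UA(T − T_amb) + Q̇.
dT/dt = (T_ss − T)/τ with T_ss = T_amb + Q̇/UA = 23.30 + 110.3/3.589 = 54.0328 °C, τ = M c_p/UA = 1148·2.275/3.589 = 727.696 s.
This is linear first-order; T(t) = T_ss + (T₀ − T_ss) e^(−t/τ).
T(2002) = 54.0328 + (-21.2028)·0.0638544 = 52.6789 °C.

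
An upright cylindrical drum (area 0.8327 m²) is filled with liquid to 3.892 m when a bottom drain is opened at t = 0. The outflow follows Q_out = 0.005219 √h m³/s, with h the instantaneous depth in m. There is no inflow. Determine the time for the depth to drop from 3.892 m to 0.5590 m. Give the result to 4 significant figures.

Accumulation of liquid (constant cross-section A): A dh/dt = −0.005219 √h.
∫ h^(−1/2) dh = −(0.005219/A) ∫ dt, giving 2√h = 2√h₀ − (0.005219/A) t.
t = 2A(√h₀ − √h)/0.005219 = 2·0.8327·(√3.892 − √0.5590)/0.005219
  = 1.66540 × (1.97282 − 0.747663) / 0.005219 = 390.950 s.

391.0 s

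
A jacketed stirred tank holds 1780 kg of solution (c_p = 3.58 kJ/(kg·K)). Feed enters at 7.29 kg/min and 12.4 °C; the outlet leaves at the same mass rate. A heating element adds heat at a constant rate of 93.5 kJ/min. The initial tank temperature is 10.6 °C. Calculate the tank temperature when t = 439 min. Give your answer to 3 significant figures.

Heat balance on the well-mixed liquid: M c_p dT/dt = ṁ c_p (T_in − T) + 93.5.
τ = M/ṁ = 244.17 min; T_ss = T_in + Q̇/(ṁ c_p) = 12.4 + 93.5/(7.29·3.58) = 15.983 °C.
Integrating: T(t) = T_ss + (T₀ − T_ss) e^(−t/τ).
T(439) = 15.983 + (-5.3826)·e^(−439/244.17) = 15.983 + (-5.3826)·0.16564 = 15.091 °C.

15.1 °C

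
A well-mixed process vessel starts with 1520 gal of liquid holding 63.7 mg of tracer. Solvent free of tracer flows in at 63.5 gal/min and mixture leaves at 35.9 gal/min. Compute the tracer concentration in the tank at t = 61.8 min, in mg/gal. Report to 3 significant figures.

Let m(t) be the amount of tracer. Volume: V(t) = V₀ + (Q_in − Q_out) t = 1520 + 27.600 t; V(61.8) = 3225.7 gal.
Solute balance: dm/dt = 0 − Q_out C = −Q_out m/V(t).
dm/m = −Q_out dt/(V₀ + 27.600 t); integrating gives ln(m/m₀) = −(Q_out/(Q_in−Q_out)) ln(V/V₀).
m = m₀ (V₀/V)^(Q_out/(Q_in−Q_out)) = 63.7 × (1520/3225.7)^(1.3007) = 23.938 mg.
C = m/V = 23.938/3225.7 = 0.0074211 mg/gal.

0.00742 mg/gal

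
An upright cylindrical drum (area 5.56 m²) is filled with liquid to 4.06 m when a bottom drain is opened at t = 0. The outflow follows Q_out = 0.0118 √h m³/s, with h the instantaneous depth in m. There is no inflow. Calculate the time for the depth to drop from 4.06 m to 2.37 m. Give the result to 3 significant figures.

448 s

With no inflow, A dh/dt = −0.0118 √h.
∫ h^(−1/2) dh = −(0.0118/A) ∫ dt, giving 2√h = 2√h₀ − (0.0118/A) t.
t = 2A(√h₀ − √h)/0.0118 = 2·5.56·(√4.06 − √2.37)/0.0118
  = 11.120 × (2.0149 − 1.5395) / 0.0118 = 448.06 s.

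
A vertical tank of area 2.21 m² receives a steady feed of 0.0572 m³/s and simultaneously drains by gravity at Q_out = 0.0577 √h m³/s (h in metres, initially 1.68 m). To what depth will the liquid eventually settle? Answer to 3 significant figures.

Volume balance on the tank: A dh/dt = Q_in − 0.0577 √h. At steady state dh/dt = 0:
Q_in = 0.0577 √h_ss ⇒ √h_ss = 0.0572/0.0577 = 0.99133.
h_ss = 0.99133² = 0.98274 m. (Since h₀ = 1.68 m > h_ss, the level will fall toward this value.)

0.983 m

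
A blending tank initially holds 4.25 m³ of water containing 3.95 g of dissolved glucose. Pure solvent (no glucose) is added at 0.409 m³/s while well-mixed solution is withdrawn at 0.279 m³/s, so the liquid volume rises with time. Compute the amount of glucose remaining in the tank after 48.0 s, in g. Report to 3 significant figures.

0.568 g

Total volume: dV/dt = Q_in − Q_out = 0.13000 m³/s, so V(t) = 4.25 + 0.13000 t and V(48.0) = 10.490 m³.
Solute balance: dm/dt = 0 − Q_out C = −Q_out m/V(t).
dm/m = −Q_out dt/(V₀ + 0.13000 t); integrating gives ln(m/m₀) = −(Q_out/(Q_in−Q_out)) ln(V/V₀).
m = m₀ (V₀/V)^(Q_out/(Q_in−Q_out)) = 3.95 × (4.25/10.490)^(2.1462) = 0.56817 g.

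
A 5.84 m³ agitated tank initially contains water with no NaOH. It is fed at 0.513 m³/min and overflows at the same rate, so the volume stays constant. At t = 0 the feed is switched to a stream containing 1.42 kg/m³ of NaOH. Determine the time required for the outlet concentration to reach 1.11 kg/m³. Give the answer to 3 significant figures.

Species balance: V dC/dt = Q(C_in − C) ⇒ τ = V/Q = 11.384 min.
C(t) = C_in + (C₀ − C_in) e^(−t/τ). Set C = 1.11 and solve for t:
e^(−t/τ) = (C − C_in)/(C₀ − C_in) = (1.11 − 1.42)/(0 − 1.42) = 0.21831
t = −τ ln(…) = 11.384 × 1.5218 = 17.325 min.

17.3 min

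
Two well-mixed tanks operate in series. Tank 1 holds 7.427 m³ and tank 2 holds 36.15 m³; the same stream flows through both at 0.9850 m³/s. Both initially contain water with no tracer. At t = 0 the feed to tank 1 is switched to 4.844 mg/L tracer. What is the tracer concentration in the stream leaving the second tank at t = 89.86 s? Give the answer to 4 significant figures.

4.317 mg/L

Each tank obeys Vᵢ dCᵢ/dt = Q(Cᵢ₋₁ − Cᵢ), so τᵢ = Vᵢ/Q.
τ₁ = 7.427/0.9850 = 7.54010 s; τ₂ = 36.15/0.9850 = 36.7005 s.
Tank 1: C₁ = C_in(1 − e^(−t/τ₁)). Tank 2 (τ₁ ≠ τ₂): C₂ = C_in[1 − (τ₁ e^(−t/τ₁) − τ₂ e^(−t/τ₂))/(τ₁ − τ₂)].
At t = 89.86: e^(−t/τ₁) = 6.67186e-06, e^(−t/τ₂) = 0.0864259.
C₂ = 4.844·[1 − (7.54010·6.67186e-06 − 36.7005·0.0864259)/(-29.1604)] = 4.844·0.891228 = 4.31711 mg/L.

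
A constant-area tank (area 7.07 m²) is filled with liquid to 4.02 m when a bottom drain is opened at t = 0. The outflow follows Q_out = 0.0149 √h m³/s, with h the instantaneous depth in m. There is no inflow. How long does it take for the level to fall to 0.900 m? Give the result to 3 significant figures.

1000 s

Accumulation of liquid (constant cross-section A): A dh/dt = −0.0149 √h.
∫ h^(−1/2) dh = −(0.0149/A) ∫ dt, giving 2√h = 2√h₀ − (0.0149/A) t.
t = 2A(√h₀ − √h)/0.0149 = 2·7.07·(√4.02 − √0.900)/0.0149
  = 14.140 × (2.0050 − 0.94868) / 0.0149 = 1002.4 s.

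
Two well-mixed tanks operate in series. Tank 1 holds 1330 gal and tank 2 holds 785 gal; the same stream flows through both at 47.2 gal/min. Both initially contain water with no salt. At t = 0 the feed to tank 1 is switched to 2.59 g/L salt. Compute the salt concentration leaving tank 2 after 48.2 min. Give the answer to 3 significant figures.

1.65 g/L

Time constants: τᵢ = Vᵢ/Q for each well-mixed tank.
τ₁ = 1330/47.2 = 28.178 min; τ₂ = 785/47.2 = 16.631 min.
Tank 1: C₁ = C_in(1 − e^(−t/τ₁)). Tank 2 (τ₁ ≠ τ₂): C₂ = C_in[1 − (τ₁ e^(−t/τ₁) − τ₂ e^(−t/τ₂))/(τ₁ − τ₂)].
At t = 48.2: e^(−t/τ₁) = 0.18077, e^(−t/τ₂) = 0.055126.
C₂ = 2.59·[1 − (28.178·0.18077 − 16.631·0.055126)/(11.547)] = 2.59·0.63827 = 1.6531 g/L.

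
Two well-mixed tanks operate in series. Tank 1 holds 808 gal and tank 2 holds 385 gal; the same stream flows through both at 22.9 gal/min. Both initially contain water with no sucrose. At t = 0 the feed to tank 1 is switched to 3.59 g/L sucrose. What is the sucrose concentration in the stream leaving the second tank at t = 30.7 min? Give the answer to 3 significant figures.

1.24 g/L

Time constants: τᵢ = Vᵢ/Q for each well-mixed tank.
τ₁ = 808/22.9 = 35.284 min; τ₂ = 385/22.9 = 16.812 min.
Tank 1: C₁ = C_in(1 − e^(−t/τ₁)). Tank 2 (τ₁ ≠ τ₂): C₂ = C_in[1 − (τ₁ e^(−t/τ₁) − τ₂ e^(−t/τ₂))/(τ₁ − τ₂)].
At t = 30.7: e^(−t/τ₁) = 0.41892, e^(−t/τ₂) = 0.16105.
C₂ = 3.59·[1 − (35.284·0.41892 − 16.812·0.16105)/(18.472)] = 3.59·0.34638 = 1.2435 g/L.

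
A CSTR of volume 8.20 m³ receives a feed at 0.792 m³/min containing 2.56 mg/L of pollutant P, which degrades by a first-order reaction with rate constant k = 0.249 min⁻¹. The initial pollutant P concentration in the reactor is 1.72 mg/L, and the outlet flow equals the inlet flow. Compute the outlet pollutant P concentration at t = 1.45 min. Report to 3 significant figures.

1.32 mg/L

Species balance: V dC/dt = Q C_in − Q C − k V C.
This is linear with rate a = Q/V + k = 0.34559 min⁻¹.
C_ss = Q C_in/(Q + kV) = 0.71548 mg/L; C(t) = C_ss + (C₀ − C_ss) e^(−a t).
C(1.45) = 0.71548 + (1.0045)·e^(−0.34559·1.45) = 0.71548 + (1.0045)·0.60586 = 1.3241 mg/L.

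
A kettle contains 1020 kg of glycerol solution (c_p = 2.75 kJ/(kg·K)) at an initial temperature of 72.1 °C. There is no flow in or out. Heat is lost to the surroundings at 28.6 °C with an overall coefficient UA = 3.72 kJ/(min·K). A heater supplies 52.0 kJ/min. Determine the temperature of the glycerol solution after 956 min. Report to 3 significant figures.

50.9 °C

M c_p dT/dt = −UA(T − T_amb) + Q̇.
dT/dt = (T_ss − T)/τ with T_ss = T_amb + Q̇/UA = 28.6 + 52.0/3.72 = 42.578 °C, τ = M c_p/UA = 1020·2.75/3.72 = 754.03 min.
Integrating: T(t) = T_ss + (T₀ − T_ss) e^(−t/τ).
T(956) = 42.578 + (29.522)·0.28144 = 50.887 °C.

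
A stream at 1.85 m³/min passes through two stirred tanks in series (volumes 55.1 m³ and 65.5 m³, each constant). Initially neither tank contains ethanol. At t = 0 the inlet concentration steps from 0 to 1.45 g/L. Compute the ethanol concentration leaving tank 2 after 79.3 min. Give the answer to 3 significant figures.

1.01 g/L

Each tank obeys Vᵢ dCᵢ/dt = Q(Cᵢ₋₁ − Cᵢ), so τᵢ = Vᵢ/Q.
τ₁ = 55.1/1.85 = 29.784 min; τ₂ = 65.5/1.85 = 35.405 min.
Tank 1: C₁ = C_in(1 − e^(−t/τ₁)). Tank 2 (τ₁ ≠ τ₂): C₂ = C_in[1 − (τ₁ e^(−t/τ₁) − τ₂ e^(−t/τ₂))/(τ₁ − τ₂)].
At t = 79.3: e^(−t/τ₁) = 0.069772, e^(−t/τ₂) = 0.10648.
C₂ = 1.45·[1 − (29.784·0.069772 − 35.405·0.10648)/(-5.6216)] = 1.45·0.69902 = 1.0136 g/L.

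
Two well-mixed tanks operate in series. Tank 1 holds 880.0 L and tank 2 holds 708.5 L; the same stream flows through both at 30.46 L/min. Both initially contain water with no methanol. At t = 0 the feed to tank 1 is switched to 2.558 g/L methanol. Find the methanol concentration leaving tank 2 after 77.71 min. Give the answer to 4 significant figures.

Each tank obeys Vᵢ dCᵢ/dt = Q(Cᵢ₋₁ − Cᵢ), so τᵢ = Vᵢ/Q.
τ₁ = 880.0/30.46 = 28.8903 min; τ₂ = 708.5/30.46 = 23.2600 min.
Solving the cascade with C₁(0)=C₂(0)=0 gives C₂(t) = C_in[1 − (τ₁ e^(−t/τ₁) − τ₂ e^(−t/τ₂))/(τ₁ − τ₂)].
At t = 77.71: e^(−t/τ₁) = 0.0678928, e^(−t/τ₂) = 0.0354041.
C₂ = 2.558·[1 − (28.8903·0.0678928 − 23.2600·0.0354041)/(5.63033)] = 2.558·0.797890 = 2.04100 g/L.

2.041 g/L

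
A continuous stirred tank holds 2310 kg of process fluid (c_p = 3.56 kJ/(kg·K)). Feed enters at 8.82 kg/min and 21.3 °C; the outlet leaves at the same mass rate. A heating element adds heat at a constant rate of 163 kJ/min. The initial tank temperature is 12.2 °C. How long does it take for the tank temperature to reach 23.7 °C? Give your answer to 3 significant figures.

First-law balance (no shaft work): M c_p dT/dt = ṁ c_p (T_in − T) + 163.
τ = M/ṁ = 261.90 min; T_ss = T_in + Q̇/(ṁ c_p) = 26.491 °C.
T(t) = T_ss + (T₀ − T_ss) e^(−t/τ). Set T = 23.7:
e^(−t/τ) = (23.7 − 26.491)/(12.2 − 26.491) = 0.19531
t = −261.90 · ln(0.19531) = 427.73 min.

428 min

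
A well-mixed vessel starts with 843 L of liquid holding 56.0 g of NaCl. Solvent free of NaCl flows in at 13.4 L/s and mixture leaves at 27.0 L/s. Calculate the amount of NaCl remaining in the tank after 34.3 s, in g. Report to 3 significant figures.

11.3 g

Total volume: dV/dt = Q_in − Q_out = -13.600 L/s, so V(t) = 843 − 13.600 t and V(34.3) = 376.52 L.
No NaCl enters, so dm/dt = −Q_out · (m/V).
dm/m = −Q_out dt/(V₀ − 13.600 t); integrating gives ln(m/m₀) = −(Q_out/(Q_in−Q_out)) ln(V/V₀).
m = m₀ (V₀/V)^(Q_out/(Q_in−Q_out)) = 56.0 × (843/376.52)^(-1.9853) = 11.305 g.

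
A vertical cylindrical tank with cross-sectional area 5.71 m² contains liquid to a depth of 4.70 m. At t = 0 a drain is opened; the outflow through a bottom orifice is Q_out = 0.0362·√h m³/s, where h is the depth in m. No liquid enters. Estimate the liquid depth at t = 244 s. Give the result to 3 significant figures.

1.94 m

Accumulation of liquid (constant cross-section A): A dh/dt = −0.0362 √h.
Separate and integrate: 2(√h − √h₀) = −(0.0362/A) t.
√h = √4.70 − 0.0362·244/(2·5.71) = 2.1679 − 0.77345 = 1.3945.
h = 1.3945² = 1.9446 m.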